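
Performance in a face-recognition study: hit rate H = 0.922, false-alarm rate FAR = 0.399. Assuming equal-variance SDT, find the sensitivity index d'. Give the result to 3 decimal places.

d' = 1.675

z(H) = z(0.922) = 1.4187
z(FA) = z(0.399) = -0.2559
d' = z(H) − z(FA) = 1.4187 − (-0.2559) = 1.6746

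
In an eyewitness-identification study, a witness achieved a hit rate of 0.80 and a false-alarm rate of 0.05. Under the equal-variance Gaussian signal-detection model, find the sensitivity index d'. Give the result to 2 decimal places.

d' = 2.49

Φ⁻¹(0.80) = 0.842, Φ⁻¹(0.05) = -1.645
d' = z(H) − z(FA) = 0.842 − (-1.645) = 2.487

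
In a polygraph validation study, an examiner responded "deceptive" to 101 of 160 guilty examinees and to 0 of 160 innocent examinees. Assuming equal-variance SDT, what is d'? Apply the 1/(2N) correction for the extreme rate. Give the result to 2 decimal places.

The false-alarm rate is 0/160 = 0, so apply the 1/(2N) correction: FA → 1/(2·160) = 0.00313.
z(H) = z(0.63125) = 0.335
z(FA) = z(0.00313) = -2.734
d' = 0.335 − (-2.734) = 3.069

d' = 3.07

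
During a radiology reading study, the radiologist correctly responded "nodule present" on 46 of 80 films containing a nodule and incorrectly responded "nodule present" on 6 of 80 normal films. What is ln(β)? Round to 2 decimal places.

H = 46/80 = 0.5750
FA = 6/80 = 0.0750
z(H) = z(0.5750) = 0.189
z(FA) = z(0.0750) = -1.440
ln β = −½·[z(H)² − z(FA)²] = −0.5 × (0.036 − 2.074) = 1.019

ln β = 1.02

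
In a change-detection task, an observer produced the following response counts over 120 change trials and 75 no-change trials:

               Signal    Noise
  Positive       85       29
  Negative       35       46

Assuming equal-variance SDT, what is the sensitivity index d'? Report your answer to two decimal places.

H = 85/120 = 0.7083
FA = 29/75 = 0.3867
z(H) = z(0.7083) = 0.5484
z(FA) = z(0.3867) = -0.2879
d' = z(H) − z(FA) = 0.5484 − (-0.2879) = 0.8363

d' = 0.84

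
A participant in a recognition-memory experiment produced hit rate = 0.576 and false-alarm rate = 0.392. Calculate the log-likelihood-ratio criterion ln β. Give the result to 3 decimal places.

ln β = 0.019

z(H) = z(0.576) = 0.1917
z(FA) = z(0.392) = -0.2741
ln β = −½·[z(H)² − z(FA)²] = −0.5 × (0.0367 − 0.0751) = 0.0192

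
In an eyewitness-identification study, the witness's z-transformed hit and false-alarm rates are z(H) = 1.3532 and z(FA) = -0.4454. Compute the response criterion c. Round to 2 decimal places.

c = -0.45

c = −½·[z(H) + z(FA)] = −½·(1.3532 + (-0.4454)) = -0.4539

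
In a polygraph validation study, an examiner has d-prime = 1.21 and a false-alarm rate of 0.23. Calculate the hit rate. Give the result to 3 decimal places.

hit rate = 0.681

z(false-alarm rate) = z(0.23) = -0.7388
z(H) = z(FA) + d' = -0.7388 + 1.21 = 0.4712
hit rate = Φ(0.4712) = 0.6813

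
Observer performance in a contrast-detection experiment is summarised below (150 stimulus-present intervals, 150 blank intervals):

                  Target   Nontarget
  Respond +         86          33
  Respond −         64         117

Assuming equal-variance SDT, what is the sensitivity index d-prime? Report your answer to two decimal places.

H = 86/150 = 0.5733
FA = 33/150 = 0.2200
Φ⁻¹(H) = Φ⁻¹(0.5733) = 0.185
Φ⁻¹(FA) = Φ⁻¹(0.2200) = -0.772
d' = z(H) − z(FA) = 0.185 − (-0.772) = 0.957

d-prime = 0.96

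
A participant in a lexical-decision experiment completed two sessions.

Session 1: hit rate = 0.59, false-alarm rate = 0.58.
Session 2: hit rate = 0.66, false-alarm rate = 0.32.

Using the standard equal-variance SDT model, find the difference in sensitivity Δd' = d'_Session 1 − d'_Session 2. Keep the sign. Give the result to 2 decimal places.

Δd' = -0.85

Session 1: z(0.59) = 0.228, z(0.58) = 0.202, d' = 0.026
Session 2: z(0.66) = 0.412, z(0.32) = -0.468, d' = 0.880
Δd' = d'_Session 1 − d'_Session 2 = 0.026 − 0.880 = -0.854
Session 2 has the higher sensitivity.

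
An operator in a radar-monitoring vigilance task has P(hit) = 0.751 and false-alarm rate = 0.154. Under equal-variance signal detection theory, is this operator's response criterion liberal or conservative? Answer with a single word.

z(H) = 0.678, z(FA) = -1.019
c = −½·(z(H) + z(FA)) = 0.1705
c > 0 → conservative criterion (biased toward responding “no”).

conservative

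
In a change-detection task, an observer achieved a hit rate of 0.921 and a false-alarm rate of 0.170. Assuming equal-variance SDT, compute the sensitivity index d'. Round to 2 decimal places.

d' = 2.37

Φ⁻¹(H) = 1.4118
Φ⁻¹(FA) = -0.9542
d' = z(H) − z(FA) = 1.4118 − (-0.9542) = 2.3660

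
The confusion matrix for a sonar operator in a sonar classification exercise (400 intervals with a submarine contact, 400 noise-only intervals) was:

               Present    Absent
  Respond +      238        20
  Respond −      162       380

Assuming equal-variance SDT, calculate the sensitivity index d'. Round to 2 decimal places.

H = 238/400 = 0.5950
FA = 20/400 = 0.0500
z(H) = z(0.5950) = 0.2404
z(FA) = z(0.0500) = -1.6449
d' = z(H) − z(FA) = 0.2404 − (-1.6449) = 1.8853

d' = 1.89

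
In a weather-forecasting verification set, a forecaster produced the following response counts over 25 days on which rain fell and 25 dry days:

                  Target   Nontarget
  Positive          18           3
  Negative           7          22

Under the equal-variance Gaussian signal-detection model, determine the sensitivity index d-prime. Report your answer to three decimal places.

H = 18/25 = 0.7200
FA = 3/25 = 0.1200
Φ⁻¹(H) = Φ⁻¹(0.7200) = 0.5828
Φ⁻¹(FA) = Φ⁻¹(0.1200) = -1.1750
d' = z(H) − z(FA) = 0.5828 − (-1.1750) = 1.7578

d-prime = 1.758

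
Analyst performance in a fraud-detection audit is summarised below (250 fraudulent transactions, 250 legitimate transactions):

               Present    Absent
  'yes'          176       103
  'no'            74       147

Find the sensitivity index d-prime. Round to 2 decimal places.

H = 176/250 = 0.7040
FA = 103/250 = 0.4120
z(H) = z(0.7040) = 0.536
z(FA) = z(0.4120) = -0.222
d' = z(H) − z(FA) = 0.536 − (-0.222) = 0.758

d-prime = 0.76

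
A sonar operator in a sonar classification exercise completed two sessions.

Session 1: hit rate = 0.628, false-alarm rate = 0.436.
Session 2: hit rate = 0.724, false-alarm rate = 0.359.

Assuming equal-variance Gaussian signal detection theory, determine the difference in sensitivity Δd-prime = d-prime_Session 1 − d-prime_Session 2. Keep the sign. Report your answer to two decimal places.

Session 1: z(0.628) = 0.327, z(0.436) = -0.161, d' = 0.488
Session 2: z(0.724) = 0.595, z(0.359) = -0.361, d' = 0.956
Δd' = d'_Session 1 − d'_Session 2 = 0.488 − 0.956 = -0.468
Session 2 has the higher sensitivity.

Δd-prime = -0.47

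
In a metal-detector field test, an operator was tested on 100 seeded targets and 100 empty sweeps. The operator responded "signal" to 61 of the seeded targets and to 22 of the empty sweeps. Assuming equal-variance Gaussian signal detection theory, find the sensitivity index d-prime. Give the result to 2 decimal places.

H = 61/100 = 0.6100
FA = 22/100 = 0.2200
z(H) = 0.279
z(FA) = -0.772
d' = z(H) − z(FA) = 0.279 − (-0.772) = 1.051

d-prime = 1.05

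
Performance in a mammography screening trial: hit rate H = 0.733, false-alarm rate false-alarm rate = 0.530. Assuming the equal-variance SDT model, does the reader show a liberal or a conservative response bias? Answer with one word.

liberal

z(H) = 0.622, z(FA) = 0.075
c = −½·(z(H) + z(FA)) = -0.3485
c < 0 → liberal criterion (biased toward responding “yes”).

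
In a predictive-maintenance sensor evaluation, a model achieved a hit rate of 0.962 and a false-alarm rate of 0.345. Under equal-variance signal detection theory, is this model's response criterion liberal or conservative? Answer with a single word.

liberal

z(H) = 1.774, z(FA) = -0.399
c = −½·(z(H) + z(FA)) = -0.6875
c < 0 → liberal criterion (biased toward responding “yes”).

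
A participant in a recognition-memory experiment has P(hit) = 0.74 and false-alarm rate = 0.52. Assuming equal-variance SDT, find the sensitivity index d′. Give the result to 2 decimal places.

d′ = 0.59

z(H) = z(0.74) = 0.643
z(FA) = z(0.52) = 0.050
d' = z(H) − z(FA) = 0.643 − 0.050 = 0.593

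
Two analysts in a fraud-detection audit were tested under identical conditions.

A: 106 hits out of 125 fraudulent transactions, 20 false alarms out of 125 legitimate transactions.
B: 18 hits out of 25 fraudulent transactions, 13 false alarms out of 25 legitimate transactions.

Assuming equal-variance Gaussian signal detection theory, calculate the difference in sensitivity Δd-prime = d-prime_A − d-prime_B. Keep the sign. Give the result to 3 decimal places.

A: z(0.8480) = 1.0279, z(0.1600) = -0.9945, d' = 2.0224
B: z(0.7200) = 0.5828, z(0.5200) = 0.0502, d' = 0.5326
Δd' = d'_A − d'_B = 2.0224 − 0.5326 = 1.4898
A has the higher sensitivity.

Δd-prime = 1.490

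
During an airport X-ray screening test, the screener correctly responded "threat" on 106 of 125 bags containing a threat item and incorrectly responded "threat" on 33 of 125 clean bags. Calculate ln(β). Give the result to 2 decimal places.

H = 106/125 = 0.8480
FA = 33/125 = 0.2640
z(H) = z(0.8480) = 1.028
z(FA) = z(0.2640) = -0.631
ln β = −½·[z(H)² − z(FA)²] = −0.5 × (1.057 − 0.398) = -0.3295

ln β = -0.33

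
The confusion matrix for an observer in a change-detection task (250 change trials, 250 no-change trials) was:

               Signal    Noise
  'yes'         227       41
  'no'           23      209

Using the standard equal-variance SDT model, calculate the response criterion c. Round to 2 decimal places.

c = -0.18

H = 227/250 = 0.9080
FA = 41/250 = 0.1640
z(H) = z(0.9080) = 1.329
z(FA) = z(0.1640) = -0.978
c = −½·[z(H) + z(FA)] = −0.5 × (1.329 + (-0.978)) = -0.1755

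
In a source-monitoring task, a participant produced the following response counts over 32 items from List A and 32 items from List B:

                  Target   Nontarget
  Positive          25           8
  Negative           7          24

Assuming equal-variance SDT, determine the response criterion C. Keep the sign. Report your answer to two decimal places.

H = 25/32 = 0.7812
FA = 8/32 = 0.2500
Φ⁻¹(H) = Φ⁻¹(0.7812) = 0.776
Φ⁻¹(FA) = Φ⁻¹(0.2500) = -0.674
c = −½·[z(H) + z(FA)] = −0.5 × (0.776 + (-0.674)) = -0.051
c < 0: the participant has a liberal response bias.

C = -0.05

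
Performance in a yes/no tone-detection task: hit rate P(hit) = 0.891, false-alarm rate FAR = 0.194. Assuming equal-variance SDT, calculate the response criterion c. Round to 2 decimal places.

Φ⁻¹(0.891) = 1.2319, Φ⁻¹(0.194) = -0.8633
c = −½·[z(H) + z(FA)] = −0.5 × (1.2319 + (-0.8633)) = -0.1843
c < 0: the listener has a liberal response bias.

c = -0.18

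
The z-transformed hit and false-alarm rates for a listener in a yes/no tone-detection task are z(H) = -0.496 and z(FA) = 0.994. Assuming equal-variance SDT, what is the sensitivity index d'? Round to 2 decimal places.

d' = -1.49

d' = z(H) − z(FA) = -0.496 − 0.994 = -1.490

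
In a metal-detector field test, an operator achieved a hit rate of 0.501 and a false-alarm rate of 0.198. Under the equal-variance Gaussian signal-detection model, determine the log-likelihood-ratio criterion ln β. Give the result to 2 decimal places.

z(H) = z(0.501) = 0.003
z(FA) = z(0.198) = -0.849
ln β = −½·[z(H)² − z(FA)²] = −0.5 × (0.000 − 0.721) = 0.3605

ln β = 0.36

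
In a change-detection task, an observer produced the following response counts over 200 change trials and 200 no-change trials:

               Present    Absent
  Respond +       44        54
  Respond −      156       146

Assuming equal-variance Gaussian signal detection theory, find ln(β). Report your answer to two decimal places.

ln β = -0.11

H = 44/200 = 0.2200
FA = 54/200 = 0.2700
z(H) = -0.772
z(FA) = -0.613
ln β = −½·[z(H)² − z(FA)²] = −0.5 × (0.596 − 0.376) = -0.110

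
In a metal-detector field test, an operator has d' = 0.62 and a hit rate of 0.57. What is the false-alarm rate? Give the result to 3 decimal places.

false-alarm rate = 0.329

z(hit rate) = z(0.57) = 0.1764
z(FA) = z(H) − d' = 0.1764 − 0.62 = -0.4436
false-alarm rate = Φ(-0.4436) = 0.3287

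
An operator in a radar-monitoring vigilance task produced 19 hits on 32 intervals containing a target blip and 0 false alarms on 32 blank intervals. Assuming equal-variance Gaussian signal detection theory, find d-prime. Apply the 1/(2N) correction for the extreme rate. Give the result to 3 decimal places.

The false-alarm rate is 0/32 = 0, so apply the 1/(2N) correction: FA → 1/(2·32) = 0.01562.
z(H) = z(0.59375) = 0.2372
z(FA) = z(0.01562) = -2.1540
d' = 0.2372 − (-2.1540) = 2.3912

d-prime = 2.391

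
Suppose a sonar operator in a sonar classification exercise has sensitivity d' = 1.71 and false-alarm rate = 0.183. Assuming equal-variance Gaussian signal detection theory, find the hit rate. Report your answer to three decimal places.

z(false-alarm rate) = z(0.183) = -0.9040
z(H) = z(FA) + d' = -0.9040 + 1.71 = 0.8060
hit rate = Φ(0.8060) = 0.7899

hit rate = 0.790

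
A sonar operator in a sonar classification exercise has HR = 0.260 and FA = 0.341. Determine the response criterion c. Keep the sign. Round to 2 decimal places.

z(H) = z(0.260) = -0.643
z(FA) = z(0.341) = -0.410
c = −½·[z(H) + z(FA)] = −0.5 × (-0.643 + (-0.410)) = 0.5265

c = 0.53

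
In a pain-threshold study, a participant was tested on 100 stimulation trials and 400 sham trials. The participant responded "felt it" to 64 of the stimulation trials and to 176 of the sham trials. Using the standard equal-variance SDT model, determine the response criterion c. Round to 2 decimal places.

H = 64/100 = 0.6400
FA = 176/400 = 0.4400
z(H) = 0.3585
z(FA) = -0.1510
c = −½·[z(H) + z(FA)] = −0.5 × (0.3585 + (-0.1510)) = -0.10375

c = -0.10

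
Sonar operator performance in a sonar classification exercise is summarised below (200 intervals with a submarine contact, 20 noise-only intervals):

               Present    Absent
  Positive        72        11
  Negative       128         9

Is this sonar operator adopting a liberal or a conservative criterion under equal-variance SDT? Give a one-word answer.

conservative

z(H) = -0.358, z(FA) = 0.126
c = −½·(z(H) + z(FA)) = 0.116
c > 0 → conservative criterion (biased toward responding “no”).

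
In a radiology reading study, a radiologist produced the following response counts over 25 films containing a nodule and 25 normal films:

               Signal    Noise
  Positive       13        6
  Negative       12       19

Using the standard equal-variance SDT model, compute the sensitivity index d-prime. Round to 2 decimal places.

H = 13/25 = 0.5200
FA = 6/25 = 0.2400
z(H) = z(0.5200) = 0.050
z(FA) = z(0.2400) = -0.706
d' = z(H) − z(FA) = 0.050 − (-0.706) = 0.756

d-prime = 0.76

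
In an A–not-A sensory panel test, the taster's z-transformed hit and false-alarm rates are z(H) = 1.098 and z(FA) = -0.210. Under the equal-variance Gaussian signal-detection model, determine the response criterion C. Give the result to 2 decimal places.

c = −½·[z(H) + z(FA)] = −½·(1.098 + (-0.210)) = -0.444
c < 0: the taster has a liberal response bias.

C = -0.44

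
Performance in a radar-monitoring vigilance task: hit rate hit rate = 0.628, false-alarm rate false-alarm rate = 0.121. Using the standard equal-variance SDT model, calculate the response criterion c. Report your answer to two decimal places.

z(0.628) = 0.327, z(0.121) = -1.170
c = −½·[z(H) + z(FA)] = −0.5 × (0.327 + (-1.170)) = 0.4215

c = 0.42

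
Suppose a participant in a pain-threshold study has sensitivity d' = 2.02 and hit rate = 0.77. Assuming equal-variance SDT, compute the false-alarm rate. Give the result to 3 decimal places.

z(hit rate) = z(0.77) = 0.7388
z(FA) = z(H) − d' = 0.7388 − 2.02 = -1.2812
false-alarm rate = Φ(-1.2812) = 0.1001

false-alarm rate = 0.100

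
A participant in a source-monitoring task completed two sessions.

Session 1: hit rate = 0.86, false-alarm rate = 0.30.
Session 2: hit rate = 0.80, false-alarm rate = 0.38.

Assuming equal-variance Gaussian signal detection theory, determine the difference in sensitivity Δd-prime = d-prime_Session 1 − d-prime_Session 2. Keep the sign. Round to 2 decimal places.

Δd-prime = 0.46

Session 1: z(0.86) = 1.080, z(0.30) = -0.524, d' = 1.604
Session 2: z(0.80) = 0.842, z(0.38) = -0.305, d' = 1.147
Δd' = d'_Session 1 − d'_Session 2 = 1.604 − 1.147 = 0.457
Session 1 has the higher sensitivity.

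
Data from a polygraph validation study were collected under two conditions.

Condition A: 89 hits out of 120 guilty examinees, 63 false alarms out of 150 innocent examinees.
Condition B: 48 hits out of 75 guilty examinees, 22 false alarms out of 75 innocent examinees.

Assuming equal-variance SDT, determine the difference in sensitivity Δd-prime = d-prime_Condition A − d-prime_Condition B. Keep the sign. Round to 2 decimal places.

Condition A: z(0.7417) = 0.649, z(0.4200) = -0.202, d' = 0.851
Condition B: z(0.6400) = 0.358, z(0.2933) = -0.544, d' = 0.902
Δd' = d'_Condition A − d'_Condition B = 0.851 − 0.902 = -0.051
Condition B has the higher sensitivity.

Δd-prime = -0.05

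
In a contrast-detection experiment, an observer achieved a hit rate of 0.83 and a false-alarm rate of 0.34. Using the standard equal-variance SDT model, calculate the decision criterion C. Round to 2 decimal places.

C = -0.27

z(H) = z(0.83) = 0.9542
z(FA) = z(0.34) = -0.4125
c = −½·[z(H) + z(FA)] = −0.5 × (0.9542 + (-0.4125)) = -0.27085
c < 0: the observer has a liberal response bias.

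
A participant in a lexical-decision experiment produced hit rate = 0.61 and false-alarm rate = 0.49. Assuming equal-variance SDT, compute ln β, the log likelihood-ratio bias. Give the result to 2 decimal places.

ln β = -0.04

z(0.61) = 0.279, z(0.49) = -0.025
ln β = −½·[z(H)² − z(FA)²] = −0.5 × (0.078 − 0.001) = -0.0385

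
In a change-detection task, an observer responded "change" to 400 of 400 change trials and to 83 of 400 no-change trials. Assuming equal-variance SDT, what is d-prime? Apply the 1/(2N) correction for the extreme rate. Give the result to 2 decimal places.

The hit rate is 400/400 = 1, so apply the 1/(2N) correction: H → 1 − 1/(2·400) = 0.99875.
z(H) = z(0.99875) = 3.023
z(FA) = z(0.20750) = -0.815
d' = 3.023 − (-0.815) = 3.838

d-prime = 3.84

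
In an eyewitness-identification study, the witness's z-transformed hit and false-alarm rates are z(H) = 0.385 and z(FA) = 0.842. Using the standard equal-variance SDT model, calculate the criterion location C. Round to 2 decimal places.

c = −½·[z(H) + z(FA)] = −½·(0.385 + 0.842) = -0.6135

C = -0.61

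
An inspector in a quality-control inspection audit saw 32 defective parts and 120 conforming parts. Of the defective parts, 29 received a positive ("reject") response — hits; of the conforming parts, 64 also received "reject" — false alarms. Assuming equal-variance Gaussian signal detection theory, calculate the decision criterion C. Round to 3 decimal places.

H = 29/32 = 0.9062
FA = 64/120 = 0.5333
Φ⁻¹(H) = Φ⁻¹(0.9062) = 1.3177
Φ⁻¹(FA) = Φ⁻¹(0.5333) = 0.0836
c = −½·[z(H) + z(FA)] = −0.5 × (1.3177 + 0.0836) = -0.70065

C = -0.701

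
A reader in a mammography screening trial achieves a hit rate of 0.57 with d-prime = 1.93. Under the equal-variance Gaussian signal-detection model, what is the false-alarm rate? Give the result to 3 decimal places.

false-alarm rate = 0.040

z(hit rate) = z(0.57) = 0.1764
z(FA) = z(H) − d' = 0.1764 − 1.93 = -1.7536
false-alarm rate = Φ(-1.7536) = 0.0397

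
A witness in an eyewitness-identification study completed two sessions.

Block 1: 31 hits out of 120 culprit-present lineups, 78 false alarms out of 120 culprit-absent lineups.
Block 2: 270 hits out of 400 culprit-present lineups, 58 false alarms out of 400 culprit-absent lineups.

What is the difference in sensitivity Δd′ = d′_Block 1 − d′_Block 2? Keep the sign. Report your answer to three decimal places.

Δd′ = -2.546

Block 1: z(0.2583) = -0.6486, z(0.6500) = 0.3853, d' = -1.0339
Block 2: z(0.6750) = 0.4538, z(0.1450) = -1.0581, d' = 1.5119
Δd' = d'_Block 1 − d'_Block 2 = -1.0339 − 1.5119 = -2.5458
Block 2 has the higher sensitivity.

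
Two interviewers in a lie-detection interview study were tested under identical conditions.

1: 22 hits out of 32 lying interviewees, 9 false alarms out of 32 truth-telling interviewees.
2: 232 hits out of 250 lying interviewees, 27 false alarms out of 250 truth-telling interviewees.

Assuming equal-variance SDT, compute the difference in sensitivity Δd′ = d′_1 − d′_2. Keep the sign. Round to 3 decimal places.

1: z(0.6875) = 0.4888, z(0.2812) = -0.5793, d' = 1.0681
2: z(0.9280) = 1.4611, z(0.1080) = -1.2372, d' = 2.6983
Δd' = d'_1 − d'_2 = 1.0681 − 2.6983 = -1.6302
2 has the higher sensitivity.

Δd′ = -1.630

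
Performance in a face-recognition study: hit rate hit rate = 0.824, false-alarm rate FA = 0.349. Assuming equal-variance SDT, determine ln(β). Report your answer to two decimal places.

ln β = -0.36

Φ⁻¹(H) = 0.931
Φ⁻¹(FA) = -0.388
ln β = −½·[z(H)² − z(FA)²] = −0.5 × (0.867 − 0.151) = -0.358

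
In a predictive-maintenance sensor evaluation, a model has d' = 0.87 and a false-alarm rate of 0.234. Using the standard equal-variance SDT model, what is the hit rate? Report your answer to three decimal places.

hit rate = 0.557

z(false-alarm rate) = z(0.234) = -0.7257
z(H) = z(FA) + d' = -0.7257 + 0.87 = 0.1443
hit rate = Φ(0.1443) = 0.5574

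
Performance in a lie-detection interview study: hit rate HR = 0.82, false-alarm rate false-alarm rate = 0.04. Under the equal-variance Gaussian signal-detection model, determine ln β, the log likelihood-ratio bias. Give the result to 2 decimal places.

ln β = 1.11

z(0.82) = 0.915, z(0.04) = -1.751
ln β = −½·[z(H)² − z(FA)²] = −0.5 × (0.837 − 3.066) = 1.1145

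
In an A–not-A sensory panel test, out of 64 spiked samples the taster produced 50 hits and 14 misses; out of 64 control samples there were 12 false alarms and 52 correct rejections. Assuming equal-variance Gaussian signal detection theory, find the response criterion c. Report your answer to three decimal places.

c = 0.055

H = 50/64 = 0.7812
FA = 12/64 = 0.1875
z(H) = 0.7763
z(FA) = -0.8871
c = −½·[z(H) + z(FA)] = −0.5 × (0.7763 + (-0.8871)) = 0.0554
c > 0: the taster has a conservative response bias.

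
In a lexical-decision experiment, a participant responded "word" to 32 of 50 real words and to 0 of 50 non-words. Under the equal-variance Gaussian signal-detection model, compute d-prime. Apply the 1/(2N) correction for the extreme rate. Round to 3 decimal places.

The false-alarm rate is 0/50 = 0, so apply the 1/(2N) correction: FA → 1/(2·50) = 0.01000.
z(H) = z(0.64000) = 0.3585
z(FA) = z(0.01000) = -2.3263
d' = 0.3585 − (-2.3263) = 2.6848

d-prime = 2.685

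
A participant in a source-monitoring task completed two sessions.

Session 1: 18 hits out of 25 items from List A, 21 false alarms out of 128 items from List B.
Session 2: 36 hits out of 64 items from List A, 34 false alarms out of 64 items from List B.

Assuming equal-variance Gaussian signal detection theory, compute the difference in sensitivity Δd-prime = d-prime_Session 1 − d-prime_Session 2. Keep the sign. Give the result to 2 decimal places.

Δd-prime = 1.48

Session 1: z(0.7200) = 0.583, z(0.1641) = -0.978, d' = 1.561
Session 2: z(0.5625) = 0.157, z(0.5312) = 0.078, d' = 0.079
Δd' = d'_Session 1 − d'_Session 2 = 1.561 − 0.079 = 1.482
Session 1 has the higher sensitivity.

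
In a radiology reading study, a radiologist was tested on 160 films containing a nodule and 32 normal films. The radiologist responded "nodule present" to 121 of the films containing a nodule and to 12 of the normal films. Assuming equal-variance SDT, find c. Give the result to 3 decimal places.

c = -0.188

H = 121/160 = 0.7562
FA = 12/32 = 0.3750
Φ⁻¹(0.7562) = 0.6941, Φ⁻¹(0.3750) = -0.3186
c = −½·[z(H) + z(FA)] = −0.5 × (0.6941 + (-0.3186)) = -0.18775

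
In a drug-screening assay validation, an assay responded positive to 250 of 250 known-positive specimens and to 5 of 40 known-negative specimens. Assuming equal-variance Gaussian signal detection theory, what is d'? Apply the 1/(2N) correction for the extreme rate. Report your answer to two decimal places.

The hit rate is 250/250 = 1, so apply the 1/(2N) correction: H → 1 − 1/(2·250) = 0.99800.
z(H) = z(0.99800) = 2.878
z(FA) = z(0.12500) = -1.150
d' = 2.878 − (-1.150) = 4.028

d' = 4.03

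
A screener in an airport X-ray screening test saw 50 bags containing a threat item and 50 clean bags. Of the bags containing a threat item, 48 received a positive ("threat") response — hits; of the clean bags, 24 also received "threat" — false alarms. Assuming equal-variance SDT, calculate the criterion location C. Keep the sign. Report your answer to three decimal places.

H = 48/50 = 0.9600
FA = 24/50 = 0.4800
Φ⁻¹(H) = 1.7507
Φ⁻¹(FA) = -0.0502
c = −½·[z(H) + z(FA)] = −0.5 × (1.7507 + (-0.0502)) = -0.85025
c < 0: the screener has a liberal response bias.

C = -0.850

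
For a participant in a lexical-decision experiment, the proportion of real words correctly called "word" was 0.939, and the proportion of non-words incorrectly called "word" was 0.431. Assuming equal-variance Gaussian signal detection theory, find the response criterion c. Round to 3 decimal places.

Φ⁻¹(H) = 1.5464
Φ⁻¹(FA) = -0.1738
c = −½·[z(H) + z(FA)] = −0.5 × (1.5464 + (-0.1738)) = -0.6863
c < 0: the participant has a liberal response bias.

c = -0.686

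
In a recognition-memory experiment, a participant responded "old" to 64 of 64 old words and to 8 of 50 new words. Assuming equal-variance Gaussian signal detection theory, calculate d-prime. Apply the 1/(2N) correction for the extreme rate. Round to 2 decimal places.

The hit rate is 64/64 = 1, so apply the 1/(2N) correction: H → 1 − 1/(2·64) = 0.99219.
z(H) = z(0.99219) = 2.418
z(FA) = z(0.16000) = -0.994
d' = 2.418 − (-0.994) = 3.412

d-prime = 3.41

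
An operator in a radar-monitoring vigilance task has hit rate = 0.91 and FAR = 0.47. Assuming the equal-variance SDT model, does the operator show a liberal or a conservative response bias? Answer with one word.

liberal

z(H) = 1.341, z(FA) = -0.075
c = −½·(z(H) + z(FA)) = -0.633
c < 0 → liberal criterion (biased toward responding “yes”).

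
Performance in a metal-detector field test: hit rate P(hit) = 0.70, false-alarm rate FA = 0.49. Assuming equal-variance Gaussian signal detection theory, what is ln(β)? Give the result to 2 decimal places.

ln β = -0.14

Φ⁻¹(0.70) = 0.524, Φ⁻¹(0.49) = -0.025
ln β = −½·[z(H)² − z(FA)²] = −0.5 × (0.275 − 0.001) = -0.137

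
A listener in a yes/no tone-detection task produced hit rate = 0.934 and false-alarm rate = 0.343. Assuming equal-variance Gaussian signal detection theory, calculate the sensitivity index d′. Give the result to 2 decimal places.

d′ = 1.91

z(H) = z(0.934) = 1.5063
z(FA) = z(0.343) = -0.4043
d' = z(H) − z(FA) = 1.5063 − (-0.4043) = 1.9106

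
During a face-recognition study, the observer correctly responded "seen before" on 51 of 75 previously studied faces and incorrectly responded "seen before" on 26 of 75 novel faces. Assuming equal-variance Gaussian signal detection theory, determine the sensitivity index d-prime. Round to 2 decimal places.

H = 51/75 = 0.6800
FA = 26/75 = 0.3467
z(H) = 0.4677
z(FA) = -0.3942
d' = z(H) − z(FA) = 0.4677 − (-0.3942) = 0.8619

d-prime = 0.86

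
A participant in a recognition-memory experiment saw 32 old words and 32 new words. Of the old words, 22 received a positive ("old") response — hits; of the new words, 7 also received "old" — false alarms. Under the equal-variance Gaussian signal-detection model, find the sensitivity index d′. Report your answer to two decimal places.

H = 22/32 = 0.6875
FA = 7/32 = 0.2188
z(0.6875) = 0.489, z(0.2188) = -0.776
d' = z(H) − z(FA) = 0.489 − (-0.776) = 1.265

d′ = 1.27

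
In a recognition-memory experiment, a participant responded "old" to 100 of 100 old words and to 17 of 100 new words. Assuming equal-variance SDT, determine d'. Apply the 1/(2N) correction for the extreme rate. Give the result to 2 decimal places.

The hit rate is 100/100 = 1, so apply the 1/(2N) correction: H → 1 − 1/(2·100) = 0.99500.
z(H) = z(0.99500) = 2.576
z(FA) = z(0.17000) = -0.954
d' = 2.576 − (-0.954) = 3.530

d' = 3.53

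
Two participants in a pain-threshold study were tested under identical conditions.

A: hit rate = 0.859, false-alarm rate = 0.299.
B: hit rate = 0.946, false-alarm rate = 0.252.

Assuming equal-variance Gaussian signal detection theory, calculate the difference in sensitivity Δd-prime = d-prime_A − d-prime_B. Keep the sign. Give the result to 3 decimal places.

Δd-prime = -0.672

A: z(0.859) = 1.0758, z(0.299) = -0.5273, d' = 1.6031
B: z(0.946) = 1.6072, z(0.252) = -0.6682, d' = 2.2754
Δd' = d'_A − d'_B = 1.6031 − 2.2754 = -0.6723
B has the higher sensitivity.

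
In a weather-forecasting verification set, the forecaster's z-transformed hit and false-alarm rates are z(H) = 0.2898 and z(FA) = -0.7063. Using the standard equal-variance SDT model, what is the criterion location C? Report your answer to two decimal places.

c = −½·[z(H) + z(FA)] = −½·(0.2898 + (-0.7063)) = 0.20825

C = 0.21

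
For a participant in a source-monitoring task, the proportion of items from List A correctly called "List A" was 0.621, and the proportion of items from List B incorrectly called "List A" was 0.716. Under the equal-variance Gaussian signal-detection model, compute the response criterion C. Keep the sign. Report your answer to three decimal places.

Φ⁻¹(0.621) = 0.3081, Φ⁻¹(0.716) = 0.5710
c = −½·[z(H) + z(FA)] = −0.5 × (0.3081 + 0.5710) = -0.43955
c < 0: the participant has a liberal response bias.

C = -0.440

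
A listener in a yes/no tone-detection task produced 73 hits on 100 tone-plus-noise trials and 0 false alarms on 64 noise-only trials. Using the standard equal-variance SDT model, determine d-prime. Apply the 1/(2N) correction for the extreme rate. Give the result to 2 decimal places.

d-prime = 3.03

The false-alarm rate is 0/64 = 0, so apply the 1/(2N) correction: FA → 1/(2·64) = 0.00781.
z(H) = z(0.73000) = 0.613
z(FA) = z(0.00781) = -2.418
d' = 0.613 − (-2.418) = 3.031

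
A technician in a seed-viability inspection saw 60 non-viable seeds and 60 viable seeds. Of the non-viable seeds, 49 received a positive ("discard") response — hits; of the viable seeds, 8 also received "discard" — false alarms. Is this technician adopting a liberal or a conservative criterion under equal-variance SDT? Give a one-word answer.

z(H) = 0.903, z(FA) = -1.111
c = −½·(z(H) + z(FA)) = 0.104
c > 0 → conservative criterion (biased toward responding “no”).

conservative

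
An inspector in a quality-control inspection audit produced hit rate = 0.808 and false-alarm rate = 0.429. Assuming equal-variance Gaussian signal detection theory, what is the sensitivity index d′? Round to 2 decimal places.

Φ⁻¹(H) = Φ⁻¹(0.808) = 0.8705
Φ⁻¹(FA) = Φ⁻¹(0.429) = -0.1789
d' = z(H) − z(FA) = 0.8705 − (-0.1789) = 1.0494

d′ = 1.05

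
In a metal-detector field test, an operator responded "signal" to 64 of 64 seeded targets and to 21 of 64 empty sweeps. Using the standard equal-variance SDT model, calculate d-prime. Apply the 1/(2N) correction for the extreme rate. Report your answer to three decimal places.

d-prime = 2.863

The hit rate is 64/64 = 1, so apply the 1/(2N) correction: H → 1 − 1/(2·64) = 0.99219.
z(H) = z(0.99219) = 2.4177
z(FA) = z(0.32812) = -0.4451
d' = 2.4177 − (-0.4451) = 2.8628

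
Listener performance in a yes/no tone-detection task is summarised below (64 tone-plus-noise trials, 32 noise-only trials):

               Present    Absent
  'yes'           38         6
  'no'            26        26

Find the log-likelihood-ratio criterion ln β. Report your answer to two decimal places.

H = 38/64 = 0.5938
FA = 6/32 = 0.1875
z(0.5938) = 0.237, z(0.1875) = -0.887
ln β = −½·[z(H)² − z(FA)²] = −0.5 × (0.056 − 0.787) = 0.3655

ln β = 0.37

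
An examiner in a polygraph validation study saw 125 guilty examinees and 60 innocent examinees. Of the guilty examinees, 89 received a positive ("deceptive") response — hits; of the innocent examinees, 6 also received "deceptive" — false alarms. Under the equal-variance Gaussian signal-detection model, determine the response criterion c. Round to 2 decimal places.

H = 89/125 = 0.7120
FA = 6/60 = 0.1000
z(H) = 0.559
z(FA) = -1.282
c = −½·[z(H) + z(FA)] = −0.5 × (0.559 + (-1.282)) = 0.3615
c > 0: the examiner has a conservative response bias.

c = 0.36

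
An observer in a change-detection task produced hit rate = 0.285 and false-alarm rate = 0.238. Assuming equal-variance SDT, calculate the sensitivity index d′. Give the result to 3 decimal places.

d′ = 0.145

Φ⁻¹(0.285) = -0.5681, Φ⁻¹(0.238) = -0.7128
d' = z(H) − z(FA) = -0.5681 − (-0.7128) = 0.1447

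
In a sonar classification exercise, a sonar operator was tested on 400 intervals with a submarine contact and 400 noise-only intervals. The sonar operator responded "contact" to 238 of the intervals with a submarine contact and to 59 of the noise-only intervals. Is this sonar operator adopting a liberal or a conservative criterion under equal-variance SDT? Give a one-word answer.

conservative

z(H) = 0.240, z(FA) = -1.047
c = −½·(z(H) + z(FA)) = 0.4035
c > 0 → conservative criterion (biased toward responding “no”).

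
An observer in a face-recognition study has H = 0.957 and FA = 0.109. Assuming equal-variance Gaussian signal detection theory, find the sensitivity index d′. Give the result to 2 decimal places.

z(0.957) = 1.7169, z(0.109) = -1.2319
d' = z(H) − z(FA) = 1.7169 − (-1.2319) = 2.9488

d′ = 2.95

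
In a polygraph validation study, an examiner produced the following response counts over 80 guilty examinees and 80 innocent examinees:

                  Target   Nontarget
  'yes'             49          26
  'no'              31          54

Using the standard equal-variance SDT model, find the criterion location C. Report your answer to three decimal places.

C = 0.084

H = 49/80 = 0.6125
FA = 26/80 = 0.3250
z(0.6125) = 0.2858, z(0.3250) = -0.4538
c = −½·[z(H) + z(FA)] = −0.5 × (0.2858 + (-0.4538)) = 0.0840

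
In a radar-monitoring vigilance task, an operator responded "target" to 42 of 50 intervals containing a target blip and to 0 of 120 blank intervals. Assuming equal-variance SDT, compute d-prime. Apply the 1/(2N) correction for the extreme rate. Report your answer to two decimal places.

d-prime = 3.63

The false-alarm rate is 0/120 = 0, so apply the 1/(2N) correction: FA → 1/(2·120) = 0.00417.
z(H) = z(0.84000) = 0.994
z(FA) = z(0.00417) = -2.638
d' = 0.994 − (-2.638) = 3.632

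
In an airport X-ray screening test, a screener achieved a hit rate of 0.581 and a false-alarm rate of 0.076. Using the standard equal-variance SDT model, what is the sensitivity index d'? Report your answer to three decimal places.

z(H) = z(0.581) = 0.2045
z(FA) = z(0.076) = -1.4325
d' = z(H) − z(FA) = 0.2045 − (-1.4325) = 1.6370

d' = 1.637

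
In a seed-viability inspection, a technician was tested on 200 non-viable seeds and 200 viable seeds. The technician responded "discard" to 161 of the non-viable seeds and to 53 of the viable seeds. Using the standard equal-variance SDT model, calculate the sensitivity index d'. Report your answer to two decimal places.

d' = 1.49

H = 161/200 = 0.8050
FA = 53/200 = 0.2650
Φ⁻¹(H) = 0.860
Φ⁻¹(FA) = -0.628
d' = z(H) − z(FA) = 0.860 − (-0.628) = 1.488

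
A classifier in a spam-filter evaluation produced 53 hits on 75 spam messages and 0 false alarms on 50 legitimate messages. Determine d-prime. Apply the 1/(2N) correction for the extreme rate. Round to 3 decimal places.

The false-alarm rate is 0/50 = 0, so apply the 1/(2N) correction: FA → 1/(2·50) = 0.01000.
z(H) = z(0.70667) = 0.5437
z(FA) = z(0.01000) = -2.3263
d' = 0.5437 − (-2.3263) = 2.8700

d-prime = 2.870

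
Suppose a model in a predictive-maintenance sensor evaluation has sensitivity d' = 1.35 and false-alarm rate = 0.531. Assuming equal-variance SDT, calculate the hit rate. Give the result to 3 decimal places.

hit rate = 0.923

z(false-alarm rate) = z(0.531) = 0.0778
z(H) = z(FA) + d' = 0.0778 + 1.35 = 1.4278
hit rate = Φ(1.4278) = 0.9233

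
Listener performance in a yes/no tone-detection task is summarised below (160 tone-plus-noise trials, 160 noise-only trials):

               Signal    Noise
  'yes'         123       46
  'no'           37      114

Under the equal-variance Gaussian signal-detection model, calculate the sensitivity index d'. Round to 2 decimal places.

H = 123/160 = 0.7688
FA = 46/160 = 0.2875
Φ⁻¹(H) = 0.735
Φ⁻¹(FA) = -0.561
d' = z(H) − z(FA) = 0.735 − (-0.561) = 1.296

d' = 1.30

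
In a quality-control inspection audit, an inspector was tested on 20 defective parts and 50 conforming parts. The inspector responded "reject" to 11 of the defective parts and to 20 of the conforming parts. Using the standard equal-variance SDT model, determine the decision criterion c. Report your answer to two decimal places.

c = 0.06

H = 11/20 = 0.5500
FA = 20/50 = 0.4000
z(H) = 0.126
z(FA) = -0.253
c = −½·[z(H) + z(FA)] = −0.5 × (0.126 + (-0.253)) = 0.0635
c > 0: the inspector has a conservative response bias.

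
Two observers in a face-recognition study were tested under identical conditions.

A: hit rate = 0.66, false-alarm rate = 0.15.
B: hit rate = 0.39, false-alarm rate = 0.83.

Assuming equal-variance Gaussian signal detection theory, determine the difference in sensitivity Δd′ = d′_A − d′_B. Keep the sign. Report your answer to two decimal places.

A: z(0.66) = 0.412, z(0.15) = -1.036, d' = 1.448
B: z(0.39) = -0.279, z(0.83) = 0.954, d' = -1.233
Δd' = d'_A − d'_B = 1.448 − (-1.233) = 2.681
A has the higher sensitivity.

Δd′ = 2.68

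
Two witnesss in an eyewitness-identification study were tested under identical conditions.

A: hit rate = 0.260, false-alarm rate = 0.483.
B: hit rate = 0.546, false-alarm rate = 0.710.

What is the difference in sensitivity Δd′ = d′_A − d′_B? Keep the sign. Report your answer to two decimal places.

Δd′ = -0.16

A: z(0.260) = -0.643, z(0.483) = -0.043, d' = -0.600
B: z(0.546) = 0.116, z(0.710) = 0.553, d' = -0.437
Δd' = d'_A − d'_B = -0.600 − (-0.437) = -0.163
B has the higher sensitivity.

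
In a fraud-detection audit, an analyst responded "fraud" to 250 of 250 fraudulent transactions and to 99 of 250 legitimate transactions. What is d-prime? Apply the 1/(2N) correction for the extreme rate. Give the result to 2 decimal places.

The hit rate is 250/250 = 1, so apply the 1/(2N) correction: H → 1 − 1/(2·250) = 0.99800.
z(H) = z(0.99800) = 2.878
z(FA) = z(0.39600) = -0.264
d' = 2.878 − (-0.264) = 3.142

d-prime = 3.14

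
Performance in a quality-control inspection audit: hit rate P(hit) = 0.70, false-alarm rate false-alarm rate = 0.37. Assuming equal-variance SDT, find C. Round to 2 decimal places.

C = -0.10

z(H) = z(0.70) = 0.5244
z(FA) = z(0.37) = -0.3319
c = −½·[z(H) + z(FA)] = −0.5 × (0.5244 + (-0.3319)) = -0.09625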